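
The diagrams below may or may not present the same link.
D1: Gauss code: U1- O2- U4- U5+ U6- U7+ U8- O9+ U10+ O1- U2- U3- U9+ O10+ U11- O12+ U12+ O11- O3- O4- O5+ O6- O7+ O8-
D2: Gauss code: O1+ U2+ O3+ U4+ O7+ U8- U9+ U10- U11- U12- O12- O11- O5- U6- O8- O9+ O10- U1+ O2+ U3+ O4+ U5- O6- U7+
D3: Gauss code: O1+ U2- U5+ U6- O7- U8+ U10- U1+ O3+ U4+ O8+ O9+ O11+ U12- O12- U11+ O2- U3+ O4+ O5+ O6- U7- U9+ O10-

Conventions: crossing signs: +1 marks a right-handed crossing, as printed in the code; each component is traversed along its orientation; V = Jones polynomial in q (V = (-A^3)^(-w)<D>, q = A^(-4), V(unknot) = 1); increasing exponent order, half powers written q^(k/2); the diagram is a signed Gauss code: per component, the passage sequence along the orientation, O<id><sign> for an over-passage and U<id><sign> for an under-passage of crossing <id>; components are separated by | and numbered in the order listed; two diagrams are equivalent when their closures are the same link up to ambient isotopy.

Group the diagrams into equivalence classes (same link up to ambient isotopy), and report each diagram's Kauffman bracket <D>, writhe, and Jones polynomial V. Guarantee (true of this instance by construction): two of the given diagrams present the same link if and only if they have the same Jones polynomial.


classes: {D1} | {D2} | {D3}
V(D1) = 1  [12 crossings, <D> = A^-6, w = -2]
D2 (bracket -A^-24 + 2A^-20 - 3A^-16 + 4A^-12 - 4A^-8 + 4A^-4 - 2 + 2A^4 - A^8; 12 crossings at w = 0): V = -q^-2 + 2q^-1 - 2 + 4q - 4q^2 + 4q^3 - 3q^4 + 2q^5 - q^6
D3 (bracket -A^-10 + A^-6 + A^2; 12 crossings at w = +2): V = q + q^3 - q^4
note: V(q) takes 3 values over 3 diagrams, fixing the grouping


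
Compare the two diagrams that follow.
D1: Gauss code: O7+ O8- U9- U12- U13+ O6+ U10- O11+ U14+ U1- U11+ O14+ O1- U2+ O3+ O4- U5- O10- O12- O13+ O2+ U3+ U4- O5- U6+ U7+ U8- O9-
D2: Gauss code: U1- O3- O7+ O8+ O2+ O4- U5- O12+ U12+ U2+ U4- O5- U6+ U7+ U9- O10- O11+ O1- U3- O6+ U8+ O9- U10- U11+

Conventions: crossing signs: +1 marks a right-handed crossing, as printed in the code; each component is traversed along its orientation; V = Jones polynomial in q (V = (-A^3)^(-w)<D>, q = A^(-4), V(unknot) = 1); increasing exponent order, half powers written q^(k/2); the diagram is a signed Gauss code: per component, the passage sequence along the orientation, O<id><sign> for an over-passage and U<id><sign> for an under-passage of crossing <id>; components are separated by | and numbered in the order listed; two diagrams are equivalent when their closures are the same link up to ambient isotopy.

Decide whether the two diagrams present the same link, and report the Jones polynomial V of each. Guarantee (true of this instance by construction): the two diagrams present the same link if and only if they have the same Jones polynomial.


equivalent: yes
V(D1) = 1  (w 0, c 14, <D> = 1)
D2 (bracket 1; 12 crossings at w = 0): V = 1
why: one V(q) for all 2 diagrams — one class (guaranteed)


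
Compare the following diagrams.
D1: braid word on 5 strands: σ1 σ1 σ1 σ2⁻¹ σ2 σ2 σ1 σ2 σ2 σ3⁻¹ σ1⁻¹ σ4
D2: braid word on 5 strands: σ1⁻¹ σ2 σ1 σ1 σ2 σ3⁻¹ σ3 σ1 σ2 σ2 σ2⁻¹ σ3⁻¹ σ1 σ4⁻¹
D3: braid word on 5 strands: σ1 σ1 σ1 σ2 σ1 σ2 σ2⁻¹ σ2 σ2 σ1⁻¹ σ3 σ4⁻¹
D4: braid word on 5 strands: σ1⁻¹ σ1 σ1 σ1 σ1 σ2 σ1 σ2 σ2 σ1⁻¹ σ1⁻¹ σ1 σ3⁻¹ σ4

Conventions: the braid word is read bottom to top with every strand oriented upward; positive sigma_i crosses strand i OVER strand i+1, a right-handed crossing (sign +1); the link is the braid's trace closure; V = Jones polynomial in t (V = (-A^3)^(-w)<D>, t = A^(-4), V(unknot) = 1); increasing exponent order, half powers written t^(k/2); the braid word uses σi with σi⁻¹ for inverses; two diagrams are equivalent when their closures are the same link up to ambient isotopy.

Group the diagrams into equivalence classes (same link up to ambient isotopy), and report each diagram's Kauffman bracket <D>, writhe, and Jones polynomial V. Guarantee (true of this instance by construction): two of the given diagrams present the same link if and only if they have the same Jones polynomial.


grouping into links: {D1, D2, D3, D4}
V(D1) = t^2 + t^4 - t^5 + t^6 - t^7  (w +6, c 12, <D> = -A^-10 + A^-6 - A^-2 + A^2 + A^10)
V(D2) = t^2 + t^4 - t^5 + t^6 - t^7  [14 crossings, <D> = -A^-16 + A^-12 - A^-8 + A^-4 + A^4, w = +4]
V(D3) = t^2 + t^4 - t^5 + t^6 - t^7  (w +6, c 12, <D> = -A^-10 + A^-6 - A^-2 + A^2 + A^10)
V(D4) = t^2 + t^4 - t^5 + t^6 - t^7  [14 crossings, <D> = -A^-10 + A^-6 - A^-2 + A^2 + A^10, w = +6]
why: all 4 diagrams share one V(t), hence one class


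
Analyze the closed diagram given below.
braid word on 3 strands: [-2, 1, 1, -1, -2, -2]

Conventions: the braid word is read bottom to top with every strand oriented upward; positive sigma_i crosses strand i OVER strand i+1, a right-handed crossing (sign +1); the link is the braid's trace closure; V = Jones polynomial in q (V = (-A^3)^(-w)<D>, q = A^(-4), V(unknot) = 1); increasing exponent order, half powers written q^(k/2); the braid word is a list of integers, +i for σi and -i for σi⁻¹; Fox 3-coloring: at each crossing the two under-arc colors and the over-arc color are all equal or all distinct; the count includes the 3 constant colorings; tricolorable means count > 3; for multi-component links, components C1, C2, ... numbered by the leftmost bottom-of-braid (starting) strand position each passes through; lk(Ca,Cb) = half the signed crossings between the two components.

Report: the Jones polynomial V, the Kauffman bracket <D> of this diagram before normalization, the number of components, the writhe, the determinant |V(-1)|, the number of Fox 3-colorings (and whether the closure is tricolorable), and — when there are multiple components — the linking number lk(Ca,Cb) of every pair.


V = -q^-4 + q^-3 + q^-1
<D> = A^-2 + A^6 - A^10 (w = -2)
1 component over 6 crossings, w = -2
9 Fox colorings among 3^6, |V(-1)| = 3: tricolorable
why: |V(-1)| = 3: so tricolorable, since 3 divides 3


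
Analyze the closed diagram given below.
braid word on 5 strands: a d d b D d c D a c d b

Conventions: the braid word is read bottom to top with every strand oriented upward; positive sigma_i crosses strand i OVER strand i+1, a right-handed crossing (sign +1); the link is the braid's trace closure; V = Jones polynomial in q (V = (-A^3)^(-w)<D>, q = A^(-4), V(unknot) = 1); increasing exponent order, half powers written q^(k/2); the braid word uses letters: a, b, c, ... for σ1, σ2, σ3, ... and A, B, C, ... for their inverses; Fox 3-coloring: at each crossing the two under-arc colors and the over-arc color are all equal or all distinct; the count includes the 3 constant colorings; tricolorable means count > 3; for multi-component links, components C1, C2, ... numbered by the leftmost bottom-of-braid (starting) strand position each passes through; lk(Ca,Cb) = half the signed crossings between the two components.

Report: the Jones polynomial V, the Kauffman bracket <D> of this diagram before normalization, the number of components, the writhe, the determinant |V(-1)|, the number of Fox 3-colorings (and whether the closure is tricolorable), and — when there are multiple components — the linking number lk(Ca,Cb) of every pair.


V(q) = q^2 - q^3 + 3q^4 - 3q^5 + 4q^6 - 4q^7 + 2q^8 - 2q^9 + q^10
bracket: A^-16 - 2A^-12 + 2A^-8 - 4A^-4 + 4 - 3A^4 + 3A^8 - A^12 + A^16, w = +8
1 component, writhe +8, over 12 crossings
det 21, colorings 9 of 3^12 — tricolorable
observation: w = +8 shifts under R1 moves; the (-A^3)^(-8) factor cancels that in V


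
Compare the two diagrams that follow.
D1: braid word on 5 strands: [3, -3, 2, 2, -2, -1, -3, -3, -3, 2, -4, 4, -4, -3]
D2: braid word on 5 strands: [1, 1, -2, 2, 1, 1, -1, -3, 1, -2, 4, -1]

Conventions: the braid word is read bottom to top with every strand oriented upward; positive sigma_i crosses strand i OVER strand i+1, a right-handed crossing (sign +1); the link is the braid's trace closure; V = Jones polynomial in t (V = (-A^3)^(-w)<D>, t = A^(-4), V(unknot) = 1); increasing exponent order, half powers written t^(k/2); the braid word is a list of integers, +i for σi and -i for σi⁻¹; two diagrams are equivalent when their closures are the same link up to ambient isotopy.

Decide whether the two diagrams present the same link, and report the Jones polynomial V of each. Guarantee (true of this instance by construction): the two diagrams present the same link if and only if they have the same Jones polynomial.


equivalent: no
V(D1) = t^-5 - 2t^-4 + 2t^-3 - 2t^-2 + 2t^-1 - 1 + t  (w -4, c 14, <D> = A^-16 - A^-12 + 2A^-8 - 2A^-4 + 2 - 2A^4 + A^8)
V(D2) = t + t^3 - t^4  (w +2, c 12, <D> = -A^-10 + A^-6 + A^2)
why: comparing 2 Jones polynomials yields 2 groups


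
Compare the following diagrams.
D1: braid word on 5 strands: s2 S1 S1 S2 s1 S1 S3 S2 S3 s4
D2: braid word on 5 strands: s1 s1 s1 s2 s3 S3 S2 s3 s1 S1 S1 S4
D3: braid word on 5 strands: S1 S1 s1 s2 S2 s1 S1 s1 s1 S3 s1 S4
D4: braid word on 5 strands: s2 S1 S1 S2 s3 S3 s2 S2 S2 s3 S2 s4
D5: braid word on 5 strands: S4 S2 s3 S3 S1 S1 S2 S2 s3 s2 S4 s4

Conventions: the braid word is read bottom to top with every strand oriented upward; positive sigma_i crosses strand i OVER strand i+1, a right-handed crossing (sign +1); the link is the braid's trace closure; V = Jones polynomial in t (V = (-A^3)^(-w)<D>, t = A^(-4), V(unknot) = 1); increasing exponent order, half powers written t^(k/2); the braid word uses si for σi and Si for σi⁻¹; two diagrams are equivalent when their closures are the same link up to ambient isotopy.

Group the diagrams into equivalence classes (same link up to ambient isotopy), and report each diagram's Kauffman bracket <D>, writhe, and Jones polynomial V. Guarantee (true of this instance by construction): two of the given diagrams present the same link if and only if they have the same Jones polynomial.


grouping into links: {D1, D4, D5} | {D2, D3}
V(D1) = t^-5 + 2t^-3 + t^-1  (w -4, c 10, <D> = A^-8 + 2 + A^8)
V(D2) = 1 + t + t^2 + t^3  [12 crossings, <D> = A^-6 + A^-2 + A^2 + A^6, w = +2]
V(D3) = 1 + t + t^2 + t^3  (w 0, c 12, <D> = A^-12 + A^-8 + A^-4 + 1)
V(D4) = t^-5 + 2t^-3 + t^-1  [12 crossings, <D> = A^-2 + 2A^6 + A^14, w = -2]
V(D5) = t^-5 + 2t^-3 + t^-1  [12 crossings, <D> = A^-8 + 2 + A^8, w = -4]
key observation: V(t) takes 2 values over 5 diagrams, fixing the grouping


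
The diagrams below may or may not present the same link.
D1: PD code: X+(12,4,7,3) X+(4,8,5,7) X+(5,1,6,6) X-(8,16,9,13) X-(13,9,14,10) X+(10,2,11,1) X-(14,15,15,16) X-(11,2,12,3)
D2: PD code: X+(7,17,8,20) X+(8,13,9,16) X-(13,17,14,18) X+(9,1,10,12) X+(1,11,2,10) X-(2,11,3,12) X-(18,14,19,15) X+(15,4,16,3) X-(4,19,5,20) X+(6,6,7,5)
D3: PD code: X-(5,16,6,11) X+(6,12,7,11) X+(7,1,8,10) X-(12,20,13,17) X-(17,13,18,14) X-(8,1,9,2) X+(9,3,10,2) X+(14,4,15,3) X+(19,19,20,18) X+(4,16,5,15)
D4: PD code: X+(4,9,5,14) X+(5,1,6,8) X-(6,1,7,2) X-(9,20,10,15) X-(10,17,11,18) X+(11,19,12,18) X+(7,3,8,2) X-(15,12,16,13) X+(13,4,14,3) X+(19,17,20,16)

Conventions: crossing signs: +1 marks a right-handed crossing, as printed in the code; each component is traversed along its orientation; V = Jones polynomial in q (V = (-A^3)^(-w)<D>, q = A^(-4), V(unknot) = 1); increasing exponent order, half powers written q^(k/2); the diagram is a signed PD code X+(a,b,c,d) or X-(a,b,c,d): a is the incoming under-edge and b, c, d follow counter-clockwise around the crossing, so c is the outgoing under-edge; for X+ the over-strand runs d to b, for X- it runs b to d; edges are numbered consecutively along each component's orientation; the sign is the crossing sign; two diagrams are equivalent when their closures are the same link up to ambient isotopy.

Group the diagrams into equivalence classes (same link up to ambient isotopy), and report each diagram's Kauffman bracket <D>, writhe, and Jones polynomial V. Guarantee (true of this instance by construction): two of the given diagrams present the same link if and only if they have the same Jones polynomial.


grouping into links: {D1, D2, D3, D4}
V(D1) = q^-2 + 2 + q^2  (w 0, c 8, <D> = A^-8 + 2 + A^8)
D2 (bracket A^-2 + 2A^6 + A^14; 10 crossings at w = +2): V = q^-2 + 2 + q^2
V(D3) = q^-2 + 2 + q^2  (w +2, c 10, <D> = A^-2 + 2A^6 + A^14)
V(D4) = q^-2 + 2 + q^2  [10 crossings, <D> = A^-2 + 2A^6 + A^14, w = +2]
why: one V(q) for all 4 diagrams — one class (guaranteed)


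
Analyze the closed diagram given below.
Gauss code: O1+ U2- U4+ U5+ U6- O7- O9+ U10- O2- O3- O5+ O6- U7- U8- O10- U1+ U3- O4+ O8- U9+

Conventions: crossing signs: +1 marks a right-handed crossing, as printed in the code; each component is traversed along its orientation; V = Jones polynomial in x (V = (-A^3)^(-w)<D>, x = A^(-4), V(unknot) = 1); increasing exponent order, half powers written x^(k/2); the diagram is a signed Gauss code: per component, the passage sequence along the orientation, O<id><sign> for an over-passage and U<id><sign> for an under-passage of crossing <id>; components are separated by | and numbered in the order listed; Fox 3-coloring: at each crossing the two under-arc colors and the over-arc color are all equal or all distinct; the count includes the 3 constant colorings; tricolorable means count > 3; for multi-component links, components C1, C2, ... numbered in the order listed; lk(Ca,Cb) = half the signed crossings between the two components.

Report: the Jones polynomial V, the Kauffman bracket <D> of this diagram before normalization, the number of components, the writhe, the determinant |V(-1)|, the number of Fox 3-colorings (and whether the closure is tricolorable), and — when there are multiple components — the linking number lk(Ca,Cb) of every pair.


Jones polynomial: V(x) = -x^-5 + x^-4 - x^-3 + 2x^-2 - x^-1 + 2 - x
<D> = -A^-10 + 2A^-6 - A^-2 + 2A^2 - A^6 + A^10 - A^14; writhe -2
components 1, writhe -2 (10 crossings)
3-colorings: 9 of 3^10, det 9 — tricolorable
note: V spans 6 powers of x: at least 6 crossings in any diagram


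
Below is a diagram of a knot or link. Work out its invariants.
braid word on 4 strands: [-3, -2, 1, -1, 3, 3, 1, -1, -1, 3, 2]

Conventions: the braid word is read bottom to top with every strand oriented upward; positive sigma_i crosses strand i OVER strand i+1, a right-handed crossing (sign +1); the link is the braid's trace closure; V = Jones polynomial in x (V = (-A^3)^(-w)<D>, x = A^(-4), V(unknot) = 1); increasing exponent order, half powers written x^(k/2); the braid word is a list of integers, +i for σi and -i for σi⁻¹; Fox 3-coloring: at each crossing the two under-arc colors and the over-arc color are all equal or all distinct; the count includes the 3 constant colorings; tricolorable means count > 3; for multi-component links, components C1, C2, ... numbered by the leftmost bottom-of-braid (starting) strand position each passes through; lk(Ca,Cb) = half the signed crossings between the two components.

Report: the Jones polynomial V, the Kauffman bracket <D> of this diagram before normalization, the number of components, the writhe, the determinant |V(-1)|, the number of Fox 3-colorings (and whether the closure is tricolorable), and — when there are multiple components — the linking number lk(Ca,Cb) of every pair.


V = x + x^3 - x^4
<D> = A^-13 - A^-9 - A^-1 (w = +1)
1 component over 11 crossings, w = +1
9 Fox colorings among 3^11, |V(-1)| = 3: tricolorable
why: the span of V is 3, forcing >= 3 crossings in any diagram


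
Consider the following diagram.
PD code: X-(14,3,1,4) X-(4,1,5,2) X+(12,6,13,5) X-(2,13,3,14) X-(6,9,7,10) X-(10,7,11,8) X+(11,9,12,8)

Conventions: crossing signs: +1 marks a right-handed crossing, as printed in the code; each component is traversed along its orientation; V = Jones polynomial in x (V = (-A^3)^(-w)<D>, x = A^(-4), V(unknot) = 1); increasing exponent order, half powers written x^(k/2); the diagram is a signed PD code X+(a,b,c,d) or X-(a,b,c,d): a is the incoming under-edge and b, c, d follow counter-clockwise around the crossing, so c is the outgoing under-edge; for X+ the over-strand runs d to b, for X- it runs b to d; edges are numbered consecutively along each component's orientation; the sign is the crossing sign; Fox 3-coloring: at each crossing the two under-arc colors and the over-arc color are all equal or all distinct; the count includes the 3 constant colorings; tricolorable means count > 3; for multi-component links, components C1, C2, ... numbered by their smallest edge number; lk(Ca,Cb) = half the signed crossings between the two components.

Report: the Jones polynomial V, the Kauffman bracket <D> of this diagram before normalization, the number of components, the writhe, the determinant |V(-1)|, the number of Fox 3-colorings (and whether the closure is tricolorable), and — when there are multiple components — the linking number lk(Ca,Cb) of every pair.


Jones polynomial: V(x) = -x^-4 + x^-3 + x^-1
<D> = -A^-5 - A^3 + A^7; writhe -3
components 1, writhe -3 (7 crossings)
3-colorings: 9 of 3^7, det 3 — tricolorable
note: V spans 3 powers of x: at least 3 crossings in any diagram


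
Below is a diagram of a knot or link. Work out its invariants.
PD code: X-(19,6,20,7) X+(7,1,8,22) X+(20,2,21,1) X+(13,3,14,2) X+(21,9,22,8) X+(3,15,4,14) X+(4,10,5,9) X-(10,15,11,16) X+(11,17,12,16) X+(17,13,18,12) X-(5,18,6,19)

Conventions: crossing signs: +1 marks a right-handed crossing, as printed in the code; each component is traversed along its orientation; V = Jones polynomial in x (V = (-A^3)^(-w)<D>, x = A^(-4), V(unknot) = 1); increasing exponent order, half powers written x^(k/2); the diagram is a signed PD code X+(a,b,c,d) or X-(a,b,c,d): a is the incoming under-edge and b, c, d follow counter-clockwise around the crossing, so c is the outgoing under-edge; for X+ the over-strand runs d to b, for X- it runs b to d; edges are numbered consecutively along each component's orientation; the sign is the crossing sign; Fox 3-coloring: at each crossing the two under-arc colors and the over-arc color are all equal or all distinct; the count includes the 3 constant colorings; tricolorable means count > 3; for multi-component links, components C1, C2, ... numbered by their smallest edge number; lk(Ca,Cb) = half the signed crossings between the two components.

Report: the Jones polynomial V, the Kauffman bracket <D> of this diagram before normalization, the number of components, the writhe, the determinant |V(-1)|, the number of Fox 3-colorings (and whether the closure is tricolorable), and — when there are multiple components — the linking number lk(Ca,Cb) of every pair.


Jones polynomial: V(x) = x + x^3 - x^4
<D> = A^-1 - A^3 - A^11; writhe +5
components 1, writhe +5 (11 crossings)
3-colorings: 9 of 3^11, det 3 — tricolorable
note: the span of V is 3, forcing >= 3 crossings in any diagram


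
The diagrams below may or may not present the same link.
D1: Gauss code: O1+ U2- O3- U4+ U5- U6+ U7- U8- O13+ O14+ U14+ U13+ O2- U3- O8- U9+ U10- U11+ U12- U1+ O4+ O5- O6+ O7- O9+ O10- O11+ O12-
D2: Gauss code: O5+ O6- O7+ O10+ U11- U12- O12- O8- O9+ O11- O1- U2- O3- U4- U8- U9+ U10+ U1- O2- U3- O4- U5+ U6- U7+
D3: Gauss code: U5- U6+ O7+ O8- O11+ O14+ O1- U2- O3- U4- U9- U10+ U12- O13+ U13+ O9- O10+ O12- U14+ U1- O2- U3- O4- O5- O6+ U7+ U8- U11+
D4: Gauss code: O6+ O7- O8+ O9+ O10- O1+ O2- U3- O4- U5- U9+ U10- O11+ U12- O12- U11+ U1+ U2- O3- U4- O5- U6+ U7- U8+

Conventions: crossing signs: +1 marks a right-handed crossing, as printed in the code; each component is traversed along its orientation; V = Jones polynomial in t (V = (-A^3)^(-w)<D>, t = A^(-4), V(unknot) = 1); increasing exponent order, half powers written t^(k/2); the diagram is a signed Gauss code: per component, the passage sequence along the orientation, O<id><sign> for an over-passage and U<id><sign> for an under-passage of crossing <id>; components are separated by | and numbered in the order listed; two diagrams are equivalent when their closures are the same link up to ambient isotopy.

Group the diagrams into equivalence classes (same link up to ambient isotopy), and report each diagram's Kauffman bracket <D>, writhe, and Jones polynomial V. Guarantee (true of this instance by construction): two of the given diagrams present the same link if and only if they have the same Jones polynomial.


equivalence classes: {D1, D2, D3, D4}
D1 (bracket A^4 + A^12 - A^16; 14 crossings at w = 0): V = -t^-4 + t^-3 + t^-1
D2 (bracket A^-8 + 1 - A^4; 12 crossings at w = -4): V = -t^-4 + t^-3 + t^-1
V(D3) = -t^-4 + t^-3 + t^-1  (w -2, c 14, <D> = A^-2 + A^6 - A^10)
V(D4) = -t^-4 + t^-3 + t^-1  (w -2, c 12, <D> = A^-2 + A^6 - A^10)
key observation: all 4 diagrams share one V(t), hence one class


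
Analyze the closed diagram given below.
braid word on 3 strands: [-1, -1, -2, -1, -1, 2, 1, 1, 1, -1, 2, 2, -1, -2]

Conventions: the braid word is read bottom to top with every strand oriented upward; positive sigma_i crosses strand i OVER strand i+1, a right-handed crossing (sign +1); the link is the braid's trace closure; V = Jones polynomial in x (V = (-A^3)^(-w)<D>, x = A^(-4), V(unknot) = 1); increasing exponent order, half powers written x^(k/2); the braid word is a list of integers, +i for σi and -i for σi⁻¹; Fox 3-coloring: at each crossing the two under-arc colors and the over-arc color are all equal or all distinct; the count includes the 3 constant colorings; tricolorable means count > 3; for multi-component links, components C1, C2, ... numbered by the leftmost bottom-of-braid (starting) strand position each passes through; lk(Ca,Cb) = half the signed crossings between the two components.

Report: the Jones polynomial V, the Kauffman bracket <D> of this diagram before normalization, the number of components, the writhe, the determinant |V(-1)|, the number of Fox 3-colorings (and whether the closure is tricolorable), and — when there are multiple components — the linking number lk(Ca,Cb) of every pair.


V = -x^-4 + x^-3 + x^-1
<D> = A^-2 + A^6 - A^10 (w = -2)
1 component over 14 crossings, w = -2
9 Fox colorings among 3^14, |V(-1)| = 3: tricolorable
why: w = -2 shifts under R1 moves; the (-A^3)^(2) factor cancels that in V


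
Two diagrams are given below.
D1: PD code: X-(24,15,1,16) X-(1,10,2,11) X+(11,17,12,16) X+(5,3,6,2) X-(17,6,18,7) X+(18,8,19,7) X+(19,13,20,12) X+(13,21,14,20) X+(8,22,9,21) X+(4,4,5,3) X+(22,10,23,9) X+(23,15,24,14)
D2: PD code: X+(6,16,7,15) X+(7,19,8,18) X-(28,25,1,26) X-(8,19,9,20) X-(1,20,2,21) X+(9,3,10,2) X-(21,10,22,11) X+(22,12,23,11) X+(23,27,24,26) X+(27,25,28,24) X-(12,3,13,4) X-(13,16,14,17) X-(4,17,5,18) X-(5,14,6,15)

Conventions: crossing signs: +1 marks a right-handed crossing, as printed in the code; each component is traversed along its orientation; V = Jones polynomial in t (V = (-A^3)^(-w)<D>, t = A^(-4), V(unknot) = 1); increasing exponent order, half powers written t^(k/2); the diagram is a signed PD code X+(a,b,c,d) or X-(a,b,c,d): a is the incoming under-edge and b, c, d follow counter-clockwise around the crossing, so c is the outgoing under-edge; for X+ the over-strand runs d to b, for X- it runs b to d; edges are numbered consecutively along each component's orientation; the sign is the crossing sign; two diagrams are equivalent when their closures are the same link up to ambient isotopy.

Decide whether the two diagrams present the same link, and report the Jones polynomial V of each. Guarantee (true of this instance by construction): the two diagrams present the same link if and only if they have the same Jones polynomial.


equivalent: no
D1 (bracket -A^2 + A^6 + A^14; 12 crossings at w = +6): V = t + t^3 - t^4
V(D2) = 1  (w -2, c 14, <D> = A^-6)
key observation: 2 classes among 2 diagrams; unequal V(t) rules out equality


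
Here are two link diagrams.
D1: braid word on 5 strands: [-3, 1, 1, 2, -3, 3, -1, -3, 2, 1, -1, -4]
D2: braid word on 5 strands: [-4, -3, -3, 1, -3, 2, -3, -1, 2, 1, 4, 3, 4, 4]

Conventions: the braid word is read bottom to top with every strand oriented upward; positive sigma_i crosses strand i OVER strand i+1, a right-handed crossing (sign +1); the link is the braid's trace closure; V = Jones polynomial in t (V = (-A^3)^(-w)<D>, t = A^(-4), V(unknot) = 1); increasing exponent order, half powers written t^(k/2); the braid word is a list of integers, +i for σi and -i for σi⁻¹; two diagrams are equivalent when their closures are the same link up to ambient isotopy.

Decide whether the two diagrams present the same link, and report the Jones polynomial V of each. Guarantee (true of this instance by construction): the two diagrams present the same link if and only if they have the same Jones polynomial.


same link: yes
V(D1) = t^-2 - t^-1 + 2 - 2t + t^2 - t^3 + t^4  [12 crossings, <D> = A^-16 - A^-12 + A^-8 - 2A^-4 + 2 - A^4 + A^8, w = 0]
V(D2) = t^-2 - t^-1 + 2 - 2t + t^2 - t^3 + t^4  [14 crossings, <D> = A^-10 - A^-6 + A^-2 - 2A^2 + 2A^6 - A^10 + A^14, w = +2]
insight: Markov moves rewrite D1 (12 crossings) into D2 (14)


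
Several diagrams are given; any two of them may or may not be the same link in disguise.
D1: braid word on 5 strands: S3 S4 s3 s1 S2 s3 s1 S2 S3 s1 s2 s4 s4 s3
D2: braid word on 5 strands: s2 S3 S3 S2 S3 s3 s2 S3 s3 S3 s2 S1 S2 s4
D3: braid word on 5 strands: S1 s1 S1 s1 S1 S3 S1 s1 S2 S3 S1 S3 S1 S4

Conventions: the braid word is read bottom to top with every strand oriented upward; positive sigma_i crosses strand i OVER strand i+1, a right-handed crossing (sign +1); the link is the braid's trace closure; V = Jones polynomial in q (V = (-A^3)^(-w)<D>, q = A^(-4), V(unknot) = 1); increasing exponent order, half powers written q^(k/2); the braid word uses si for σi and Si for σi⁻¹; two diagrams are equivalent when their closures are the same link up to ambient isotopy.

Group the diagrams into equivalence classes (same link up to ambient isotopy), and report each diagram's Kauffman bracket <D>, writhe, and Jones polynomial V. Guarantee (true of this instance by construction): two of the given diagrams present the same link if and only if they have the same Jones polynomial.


equivalence classes: {D1} | {D2} | {D3}
D1 (bracket A^-8 - 2A^-4 + 2 - 2A^4 + 2A^8 - A^12 + A^16; 14 crossings at w = +4): V = q^-1 - 1 + 2q - 2q^2 + 2q^3 - 2q^4 + q^5
V(D2) = -q^-4 + q^-3 + q^-1  [14 crossings, <D> = A^-2 + A^6 - A^10, w = -2]
D3 (bracket A^-16 + 2A^-8 - 2A^-4 + 1 - 2A^4 + A^8; 14 crossings at w = -8): V = q^-8 - 2q^-7 + q^-6 - 2q^-5 + 2q^-4 + q^-2
key observation: V(q) takes 3 values over 3 diagrams, fixing the grouping


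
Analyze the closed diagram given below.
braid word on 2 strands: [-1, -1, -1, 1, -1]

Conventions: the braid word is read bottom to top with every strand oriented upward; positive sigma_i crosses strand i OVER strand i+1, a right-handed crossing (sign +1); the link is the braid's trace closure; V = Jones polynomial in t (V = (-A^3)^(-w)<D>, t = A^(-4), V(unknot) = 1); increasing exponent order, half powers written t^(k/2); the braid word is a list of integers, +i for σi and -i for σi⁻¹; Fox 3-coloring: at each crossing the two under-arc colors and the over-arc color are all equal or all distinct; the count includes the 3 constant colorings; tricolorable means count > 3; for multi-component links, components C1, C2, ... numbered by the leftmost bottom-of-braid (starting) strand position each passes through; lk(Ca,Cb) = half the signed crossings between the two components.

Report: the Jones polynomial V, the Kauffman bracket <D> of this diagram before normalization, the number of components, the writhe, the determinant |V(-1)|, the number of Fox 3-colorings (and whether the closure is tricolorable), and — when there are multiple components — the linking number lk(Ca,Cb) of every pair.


V(t) = -t^-4 + t^-3 + t^-1
bracket: -A^-5 - A^3 + A^7, w = -3
1 component, writhe -3, over 5 crossings
det 3, colorings 9 of 3^5 — tricolorable
observation: det 3 = |V(-1)|; divisible by 3, so tricolorable


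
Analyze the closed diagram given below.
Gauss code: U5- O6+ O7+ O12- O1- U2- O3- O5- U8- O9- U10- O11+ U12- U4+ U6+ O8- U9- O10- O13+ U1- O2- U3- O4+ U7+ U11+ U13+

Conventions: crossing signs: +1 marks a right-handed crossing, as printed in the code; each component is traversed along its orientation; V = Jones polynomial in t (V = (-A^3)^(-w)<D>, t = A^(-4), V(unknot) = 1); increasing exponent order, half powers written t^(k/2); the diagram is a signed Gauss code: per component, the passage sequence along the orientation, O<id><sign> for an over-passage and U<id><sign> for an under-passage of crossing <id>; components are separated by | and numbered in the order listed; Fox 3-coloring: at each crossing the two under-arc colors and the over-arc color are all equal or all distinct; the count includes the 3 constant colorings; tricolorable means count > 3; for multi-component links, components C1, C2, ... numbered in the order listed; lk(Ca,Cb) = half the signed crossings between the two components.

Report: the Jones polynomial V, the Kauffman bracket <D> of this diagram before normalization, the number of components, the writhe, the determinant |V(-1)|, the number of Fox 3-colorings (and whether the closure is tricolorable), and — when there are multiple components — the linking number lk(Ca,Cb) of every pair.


V = t^-7 - 2t^-6 + 2t^-5 - 3t^-4 + 3t^-3 - 2t^-2 + 2t^-1
<D> = -2A^-5 + 2A^-1 - 3A^3 + 3A^7 - 2A^11 + 2A^15 - A^19 (w = -3)
1 component over 13 crossings, w = -3
9 Fox colorings among 3^13, |V(-1)| = 15: tricolorable
why: w = -3 shifts under R1 moves; the (-A^3)^(3) factor cancels that in V


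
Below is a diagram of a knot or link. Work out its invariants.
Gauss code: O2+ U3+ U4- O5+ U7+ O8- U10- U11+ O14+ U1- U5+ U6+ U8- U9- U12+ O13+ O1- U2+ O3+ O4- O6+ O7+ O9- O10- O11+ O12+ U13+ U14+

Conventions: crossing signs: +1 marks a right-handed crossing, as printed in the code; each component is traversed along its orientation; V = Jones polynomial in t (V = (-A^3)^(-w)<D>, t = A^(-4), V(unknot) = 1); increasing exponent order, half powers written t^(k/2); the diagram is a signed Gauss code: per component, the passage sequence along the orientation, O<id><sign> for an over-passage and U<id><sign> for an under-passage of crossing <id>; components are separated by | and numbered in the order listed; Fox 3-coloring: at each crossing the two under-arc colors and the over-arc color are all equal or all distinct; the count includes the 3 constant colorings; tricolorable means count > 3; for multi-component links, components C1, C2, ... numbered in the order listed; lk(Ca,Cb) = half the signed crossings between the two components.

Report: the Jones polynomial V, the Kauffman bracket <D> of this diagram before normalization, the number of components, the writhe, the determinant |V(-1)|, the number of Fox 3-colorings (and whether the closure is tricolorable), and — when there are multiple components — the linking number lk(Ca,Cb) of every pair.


V(t) = t - t^2 + 2t^3 - t^4 + t^5 - t^6
bracket: -A^-12 + A^-8 - A^-4 + 2 - A^4 + A^8, w = +4
1 component, writhe +4, over 14 crossings
det 7, colorings 3 of 3^14 — not tricolorable
observation: the span of V is 5, forcing >= 5 crossings in any diagram


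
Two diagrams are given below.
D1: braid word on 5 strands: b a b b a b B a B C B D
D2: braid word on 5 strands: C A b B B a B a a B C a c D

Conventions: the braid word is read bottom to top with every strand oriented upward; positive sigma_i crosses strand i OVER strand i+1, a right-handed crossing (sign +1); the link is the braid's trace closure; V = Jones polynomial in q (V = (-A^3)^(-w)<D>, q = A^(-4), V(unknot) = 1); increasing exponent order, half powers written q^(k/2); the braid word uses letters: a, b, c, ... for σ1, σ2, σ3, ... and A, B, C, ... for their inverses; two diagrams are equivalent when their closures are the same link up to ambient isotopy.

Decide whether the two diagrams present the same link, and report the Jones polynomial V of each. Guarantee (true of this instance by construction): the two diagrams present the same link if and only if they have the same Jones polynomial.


equivalent: no
V(D1) = q - q^2 + 2q^3 - q^4 + q^5 - q^6  (w +2, c 12, <D> = -A^-18 + A^-14 - A^-10 + 2A^-6 - A^-2 + A^2)
D2 (bracket -A^-18 + 2A^-14 - 2A^-10 + 3A^-6 - 2A^-2 + 2A^2 - A^6; 14 crossings at w = -2): V = -q^-3 + 2q^-2 - 2q^-1 + 3 - 2q + 2q^2 - q^3
why: 2 values of V(q) split the 2 diagrams


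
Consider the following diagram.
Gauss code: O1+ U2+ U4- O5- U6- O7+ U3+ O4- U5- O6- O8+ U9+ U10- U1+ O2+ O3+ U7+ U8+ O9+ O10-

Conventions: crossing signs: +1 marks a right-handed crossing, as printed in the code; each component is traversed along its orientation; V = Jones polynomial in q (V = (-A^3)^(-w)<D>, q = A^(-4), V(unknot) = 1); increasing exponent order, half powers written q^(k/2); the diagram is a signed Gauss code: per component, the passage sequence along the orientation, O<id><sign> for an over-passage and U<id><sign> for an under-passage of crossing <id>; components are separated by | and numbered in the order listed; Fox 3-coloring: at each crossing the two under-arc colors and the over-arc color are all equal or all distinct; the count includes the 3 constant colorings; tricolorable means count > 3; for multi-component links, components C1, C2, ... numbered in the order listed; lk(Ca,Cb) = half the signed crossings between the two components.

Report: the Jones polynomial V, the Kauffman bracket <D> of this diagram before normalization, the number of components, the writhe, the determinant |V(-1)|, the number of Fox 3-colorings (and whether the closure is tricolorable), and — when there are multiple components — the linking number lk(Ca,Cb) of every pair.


Jones polynomial: V(q) = -q^-1 + 2 - q + 2q^2 - q^3 + q^4 - q^5
<D> = -A^-14 + A^-10 - A^-6 + 2A^-2 - A^2 + 2A^6 - A^10; writhe +2
components 1, writhe +2 (10 crossings)
3-colorings: 9 of 3^10, det 9 — tricolorable
note: w = +2 (over 10 crossings) is diagram-only; (-A^3)^(-2) removes it from V


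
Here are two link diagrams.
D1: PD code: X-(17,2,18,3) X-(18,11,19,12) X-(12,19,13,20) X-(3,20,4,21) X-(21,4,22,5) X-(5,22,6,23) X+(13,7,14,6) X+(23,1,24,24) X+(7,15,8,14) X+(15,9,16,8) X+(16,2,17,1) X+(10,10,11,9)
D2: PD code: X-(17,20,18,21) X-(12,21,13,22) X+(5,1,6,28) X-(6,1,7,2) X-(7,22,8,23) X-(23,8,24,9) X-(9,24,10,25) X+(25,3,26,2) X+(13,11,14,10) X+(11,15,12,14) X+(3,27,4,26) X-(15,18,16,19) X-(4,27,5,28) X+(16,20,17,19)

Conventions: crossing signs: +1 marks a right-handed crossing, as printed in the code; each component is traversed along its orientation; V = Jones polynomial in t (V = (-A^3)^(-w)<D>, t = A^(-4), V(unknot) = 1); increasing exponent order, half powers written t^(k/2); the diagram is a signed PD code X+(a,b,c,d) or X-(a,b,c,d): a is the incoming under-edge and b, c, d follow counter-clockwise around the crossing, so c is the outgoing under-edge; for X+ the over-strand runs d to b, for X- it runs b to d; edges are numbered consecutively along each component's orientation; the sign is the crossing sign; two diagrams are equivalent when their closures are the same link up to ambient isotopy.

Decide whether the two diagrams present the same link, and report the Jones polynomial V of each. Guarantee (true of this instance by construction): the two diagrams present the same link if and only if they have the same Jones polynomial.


equivalent: yes
V(D1) = -t^-4 + t^-3 + t^-1  (w 0, c 12, <D> = A^4 + A^12 - A^16)
V(D2) = -t^-4 + t^-3 + t^-1  [14 crossings, <D> = A^-2 + A^6 - A^10, w = -2]
key observation: one V(t) for all 2 diagrams — one class (guaranteed)


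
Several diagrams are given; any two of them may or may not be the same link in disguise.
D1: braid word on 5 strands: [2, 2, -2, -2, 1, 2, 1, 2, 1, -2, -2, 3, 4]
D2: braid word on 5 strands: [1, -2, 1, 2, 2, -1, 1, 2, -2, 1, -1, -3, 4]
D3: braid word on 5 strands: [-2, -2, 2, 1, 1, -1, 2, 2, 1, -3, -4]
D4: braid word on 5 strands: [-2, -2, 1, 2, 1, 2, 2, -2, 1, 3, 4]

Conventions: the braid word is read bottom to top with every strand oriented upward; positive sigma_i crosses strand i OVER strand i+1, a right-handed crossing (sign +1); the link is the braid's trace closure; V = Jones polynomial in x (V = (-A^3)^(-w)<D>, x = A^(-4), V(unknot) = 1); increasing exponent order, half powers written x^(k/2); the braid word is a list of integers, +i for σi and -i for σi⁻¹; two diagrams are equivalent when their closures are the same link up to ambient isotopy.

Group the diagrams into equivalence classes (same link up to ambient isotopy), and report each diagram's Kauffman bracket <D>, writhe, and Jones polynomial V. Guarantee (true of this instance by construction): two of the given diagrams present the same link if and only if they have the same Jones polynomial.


classes: {D1, D2, D3, D4}
V(D1) = -x^(1/2) + x^(3/2) - x^(5/2) - x^(9/2)  [13 crossings, <D> = A^-3 + A^5 - A^9 + A^13, w = +5]
V(D2) = -x^(1/2) + x^(3/2) - x^(5/2) - x^(9/2)  [13 crossings, <D> = A^-9 + A^-1 - A^3 + A^7, w = +3]
D3 (bracket A^-15 + A^-7 - A^-3 + A; 11 crossings at w = +1): V = -x^(1/2) + x^(3/2) - x^(5/2) - x^(9/2)
V(D4) = -x^(1/2) + x^(3/2) - x^(5/2) - x^(9/2)  [11 crossings, <D> = A^-3 + A^5 - A^9 + A^13, w = +5]
note: all 4 diagrams share one V(x), hence one class


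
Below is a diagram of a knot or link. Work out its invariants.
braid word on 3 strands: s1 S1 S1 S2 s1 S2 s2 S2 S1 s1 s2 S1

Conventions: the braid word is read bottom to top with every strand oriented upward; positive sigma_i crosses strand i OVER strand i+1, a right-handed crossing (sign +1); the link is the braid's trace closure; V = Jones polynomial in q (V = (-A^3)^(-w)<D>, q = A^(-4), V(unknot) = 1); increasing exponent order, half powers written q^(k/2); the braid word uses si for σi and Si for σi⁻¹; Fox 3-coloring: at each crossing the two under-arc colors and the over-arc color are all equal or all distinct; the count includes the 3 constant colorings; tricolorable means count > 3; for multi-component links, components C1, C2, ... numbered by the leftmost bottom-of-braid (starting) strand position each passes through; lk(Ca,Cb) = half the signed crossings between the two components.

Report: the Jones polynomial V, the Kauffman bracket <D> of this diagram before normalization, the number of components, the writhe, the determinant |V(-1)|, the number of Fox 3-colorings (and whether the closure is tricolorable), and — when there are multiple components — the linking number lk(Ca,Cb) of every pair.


Jones polynomial: V(q) = 1
<D> = A^-6; writhe -2
components 1, writhe -2 (12 crossings)
3-colorings: 3 of 3^12, det 1 — not tricolorable
note: w = -2 shifts under R1 moves; the (-A^3)^(2) factor cancels that in V


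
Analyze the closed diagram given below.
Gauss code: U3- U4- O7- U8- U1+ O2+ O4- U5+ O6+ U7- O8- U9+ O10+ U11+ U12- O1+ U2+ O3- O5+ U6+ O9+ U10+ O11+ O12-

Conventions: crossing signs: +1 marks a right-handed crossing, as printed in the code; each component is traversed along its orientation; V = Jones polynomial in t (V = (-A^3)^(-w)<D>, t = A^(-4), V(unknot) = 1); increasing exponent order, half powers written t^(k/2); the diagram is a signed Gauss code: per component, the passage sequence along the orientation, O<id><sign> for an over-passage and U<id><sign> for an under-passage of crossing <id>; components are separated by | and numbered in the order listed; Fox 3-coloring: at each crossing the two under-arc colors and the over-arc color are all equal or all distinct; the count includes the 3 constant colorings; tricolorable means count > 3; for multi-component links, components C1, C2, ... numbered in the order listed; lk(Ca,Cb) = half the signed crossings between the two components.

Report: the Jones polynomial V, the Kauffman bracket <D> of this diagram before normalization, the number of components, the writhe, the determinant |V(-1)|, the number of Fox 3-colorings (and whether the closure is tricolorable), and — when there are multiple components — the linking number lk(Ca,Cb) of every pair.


V(t) = -t^-2 + 2t^-1 - 2 + 4t - 4t^2 + 4t^3 - 3t^4 + 2t^5 - t^6
bracket: -A^-18 + 2A^-14 - 3A^-10 + 4A^-6 - 4A^-2 + 4A^2 - 2A^6 + 2A^10 - A^14, w = +2
1 component, writhe +2, over 12 crossings
det 23, colorings 3 of 3^12 — not tricolorable
observation: w = +2 shifts under R1 moves; the (-A^3)^(-2) factor cancels that in V
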